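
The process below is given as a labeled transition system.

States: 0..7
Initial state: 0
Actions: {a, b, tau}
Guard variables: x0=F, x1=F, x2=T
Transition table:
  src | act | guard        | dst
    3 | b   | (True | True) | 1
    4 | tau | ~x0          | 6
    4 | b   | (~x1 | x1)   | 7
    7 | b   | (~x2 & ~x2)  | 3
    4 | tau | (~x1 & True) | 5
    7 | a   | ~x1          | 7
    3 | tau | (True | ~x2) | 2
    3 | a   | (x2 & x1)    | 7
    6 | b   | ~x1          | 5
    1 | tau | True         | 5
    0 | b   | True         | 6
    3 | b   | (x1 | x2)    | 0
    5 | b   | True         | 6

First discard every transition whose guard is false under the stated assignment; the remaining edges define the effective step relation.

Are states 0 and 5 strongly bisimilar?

Compute ~ classes (split until stable):
  π0 = {{0,1,2,3,4,5,6,7}}
  π1 = {{0,5,6},{1},{2},{3,4},{7}}
  π2 = {{0,5,6},{1},{2},{3},{4},{7}}
6 equivalence class(es) (converged in 3)
0∈{0,5,6}, 5∈{0,5,6}

Answer: BISIMILAR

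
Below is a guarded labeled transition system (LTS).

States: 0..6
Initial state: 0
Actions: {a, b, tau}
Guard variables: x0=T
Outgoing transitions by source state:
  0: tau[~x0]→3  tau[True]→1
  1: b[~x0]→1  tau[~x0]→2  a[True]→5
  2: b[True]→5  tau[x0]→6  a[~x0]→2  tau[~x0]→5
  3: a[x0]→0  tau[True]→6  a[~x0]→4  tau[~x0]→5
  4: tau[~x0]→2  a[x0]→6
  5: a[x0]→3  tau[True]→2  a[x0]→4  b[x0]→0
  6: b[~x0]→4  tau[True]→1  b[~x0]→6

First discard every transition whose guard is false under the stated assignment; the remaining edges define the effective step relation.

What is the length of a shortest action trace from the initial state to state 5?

Layered search for 5:
  Layer 0: {0}
  Layer 1: {1}
  Layer 2: {5}
5 enters at depth 2; path tau·a

Answer: 2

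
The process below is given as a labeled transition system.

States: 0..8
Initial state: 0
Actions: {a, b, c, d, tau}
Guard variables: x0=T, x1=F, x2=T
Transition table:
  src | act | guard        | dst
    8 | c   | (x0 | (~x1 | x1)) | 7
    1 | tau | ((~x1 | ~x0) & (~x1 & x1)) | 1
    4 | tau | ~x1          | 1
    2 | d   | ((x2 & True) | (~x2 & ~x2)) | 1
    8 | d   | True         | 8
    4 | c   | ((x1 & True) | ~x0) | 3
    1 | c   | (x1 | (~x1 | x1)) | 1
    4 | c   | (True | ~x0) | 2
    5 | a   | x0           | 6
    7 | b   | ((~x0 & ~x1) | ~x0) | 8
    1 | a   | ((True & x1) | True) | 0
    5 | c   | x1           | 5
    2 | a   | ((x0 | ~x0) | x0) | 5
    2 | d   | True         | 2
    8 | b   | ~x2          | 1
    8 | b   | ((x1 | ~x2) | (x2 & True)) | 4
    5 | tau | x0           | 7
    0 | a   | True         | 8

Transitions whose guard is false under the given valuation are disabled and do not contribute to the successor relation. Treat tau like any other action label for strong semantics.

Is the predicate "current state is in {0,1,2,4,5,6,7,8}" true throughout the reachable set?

Answer: INVARIANT HOLDS

Trace:
Inv-set: {0,1,2,4,5,6,7,8}
Reach set: {0,1,2,4,5,6,7,8}
  0: ok
  1: ok
  2: ok
  4: ok
  5: ok
  6: ok
  7: ok
  8: ok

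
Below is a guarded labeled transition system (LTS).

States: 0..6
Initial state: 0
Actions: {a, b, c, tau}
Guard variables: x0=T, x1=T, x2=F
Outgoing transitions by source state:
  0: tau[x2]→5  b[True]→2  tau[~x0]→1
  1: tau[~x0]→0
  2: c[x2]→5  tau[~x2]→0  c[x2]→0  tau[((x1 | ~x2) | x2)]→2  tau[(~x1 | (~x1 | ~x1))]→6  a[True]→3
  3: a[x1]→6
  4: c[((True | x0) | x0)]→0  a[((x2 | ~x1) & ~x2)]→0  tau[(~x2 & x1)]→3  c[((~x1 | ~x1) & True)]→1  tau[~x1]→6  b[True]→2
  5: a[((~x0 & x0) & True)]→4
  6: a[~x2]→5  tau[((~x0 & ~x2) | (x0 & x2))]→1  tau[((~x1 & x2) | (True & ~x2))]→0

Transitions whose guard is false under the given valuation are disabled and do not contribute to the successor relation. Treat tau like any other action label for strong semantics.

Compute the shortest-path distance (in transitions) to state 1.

Answer: UNREACHABLE

Analysis:
Breadth-first toward 1:
  Layer 0: {0}
  Layer 1: {2}
  Layer 2: {3}
  Layer 3: {6}
  Layer 4: {5}
1 never appears.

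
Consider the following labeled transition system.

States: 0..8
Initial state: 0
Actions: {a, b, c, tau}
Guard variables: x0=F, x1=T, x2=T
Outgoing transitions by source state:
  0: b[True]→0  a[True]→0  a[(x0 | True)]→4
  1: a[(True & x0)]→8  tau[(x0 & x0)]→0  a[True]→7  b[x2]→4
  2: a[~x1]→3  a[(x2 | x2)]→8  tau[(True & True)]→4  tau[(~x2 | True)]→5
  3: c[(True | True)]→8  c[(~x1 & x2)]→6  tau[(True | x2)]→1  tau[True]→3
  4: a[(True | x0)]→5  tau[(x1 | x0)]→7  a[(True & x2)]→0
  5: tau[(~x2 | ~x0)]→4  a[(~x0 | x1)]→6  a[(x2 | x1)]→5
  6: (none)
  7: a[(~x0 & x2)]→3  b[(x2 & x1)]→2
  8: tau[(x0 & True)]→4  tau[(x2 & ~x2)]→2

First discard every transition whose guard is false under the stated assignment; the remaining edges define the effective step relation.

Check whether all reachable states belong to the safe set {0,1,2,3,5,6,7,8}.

Inv-set: {0,1,2,3,5,6,7,8}
Reach set: {0,1,2,3,4,5,6,7,8}
  0: ✓
  1: ✓
  2: ✓
  3: ✓
  4: VIOLATES
  5: ✓
  6: ✓
  7: ✓
  8: ✓
counterexample path to 4: a

Answer: INVARIANT VIOLATED at state 4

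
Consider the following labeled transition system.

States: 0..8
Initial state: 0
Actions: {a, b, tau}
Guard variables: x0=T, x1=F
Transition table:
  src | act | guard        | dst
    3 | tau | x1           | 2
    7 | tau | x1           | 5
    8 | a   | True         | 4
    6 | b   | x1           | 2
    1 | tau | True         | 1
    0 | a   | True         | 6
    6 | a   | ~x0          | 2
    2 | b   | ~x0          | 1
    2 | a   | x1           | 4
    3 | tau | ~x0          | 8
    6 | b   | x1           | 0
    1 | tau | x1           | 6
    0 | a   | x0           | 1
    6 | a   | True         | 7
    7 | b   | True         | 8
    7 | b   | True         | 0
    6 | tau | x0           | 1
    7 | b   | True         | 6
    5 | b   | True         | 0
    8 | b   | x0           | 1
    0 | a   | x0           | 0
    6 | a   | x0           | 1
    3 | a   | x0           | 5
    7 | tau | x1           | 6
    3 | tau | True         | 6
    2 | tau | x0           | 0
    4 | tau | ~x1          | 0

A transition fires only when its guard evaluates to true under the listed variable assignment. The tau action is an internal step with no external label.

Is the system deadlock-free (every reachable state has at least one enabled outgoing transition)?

R = {0,1,4,6,7,8}
  0: a→0  a→1  a→6  [3 exit(s)]
  1: tau→1  [1 exit(s)]
  4: tau→0  [1 exit(s)]
  6: a→1  a→7  tau→1  [3 exit(s)]
  7: b→0  b→6  b→8  [3 exit(s)]
  8: a→4  b→1  [2 exit(s)]

Answer: DEADLOCK-FREE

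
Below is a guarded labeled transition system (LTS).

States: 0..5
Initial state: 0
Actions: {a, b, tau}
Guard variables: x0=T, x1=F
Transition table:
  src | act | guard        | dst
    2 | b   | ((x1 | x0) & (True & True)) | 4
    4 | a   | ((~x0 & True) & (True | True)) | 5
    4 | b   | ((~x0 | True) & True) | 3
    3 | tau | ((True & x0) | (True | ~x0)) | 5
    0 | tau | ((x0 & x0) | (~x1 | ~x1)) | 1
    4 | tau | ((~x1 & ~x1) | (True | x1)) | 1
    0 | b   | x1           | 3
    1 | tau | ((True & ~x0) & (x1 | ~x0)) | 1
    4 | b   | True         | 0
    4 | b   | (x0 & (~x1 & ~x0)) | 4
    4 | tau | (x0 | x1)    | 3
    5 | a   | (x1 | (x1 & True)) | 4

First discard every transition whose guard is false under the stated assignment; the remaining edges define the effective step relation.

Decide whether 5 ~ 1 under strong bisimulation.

Answer: BISIMILAR

Working:
Compute ~ classes (split until stable):
  round 0: {{0,1,2,3,4,5}}
  round 1: {{0,3},{1,5},{2},{4}}
Fixed point at round 2; 4 class(es).
class of 5: {1,5}; class of 1: {1,5}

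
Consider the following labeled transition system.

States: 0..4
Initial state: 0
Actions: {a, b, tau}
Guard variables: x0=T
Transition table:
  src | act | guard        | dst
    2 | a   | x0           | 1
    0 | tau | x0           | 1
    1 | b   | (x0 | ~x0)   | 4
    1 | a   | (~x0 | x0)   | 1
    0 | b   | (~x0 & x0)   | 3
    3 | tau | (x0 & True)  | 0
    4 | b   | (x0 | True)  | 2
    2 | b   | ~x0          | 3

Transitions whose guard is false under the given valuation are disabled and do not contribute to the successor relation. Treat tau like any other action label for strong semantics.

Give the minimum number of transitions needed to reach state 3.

Answer: UNREACHABLE

Analysis:
Layered search for 3:
  Layer 0: {0}
  Layer 1: {1}
  Layer 2: {4}
  Layer 3: {2}
3 never appears.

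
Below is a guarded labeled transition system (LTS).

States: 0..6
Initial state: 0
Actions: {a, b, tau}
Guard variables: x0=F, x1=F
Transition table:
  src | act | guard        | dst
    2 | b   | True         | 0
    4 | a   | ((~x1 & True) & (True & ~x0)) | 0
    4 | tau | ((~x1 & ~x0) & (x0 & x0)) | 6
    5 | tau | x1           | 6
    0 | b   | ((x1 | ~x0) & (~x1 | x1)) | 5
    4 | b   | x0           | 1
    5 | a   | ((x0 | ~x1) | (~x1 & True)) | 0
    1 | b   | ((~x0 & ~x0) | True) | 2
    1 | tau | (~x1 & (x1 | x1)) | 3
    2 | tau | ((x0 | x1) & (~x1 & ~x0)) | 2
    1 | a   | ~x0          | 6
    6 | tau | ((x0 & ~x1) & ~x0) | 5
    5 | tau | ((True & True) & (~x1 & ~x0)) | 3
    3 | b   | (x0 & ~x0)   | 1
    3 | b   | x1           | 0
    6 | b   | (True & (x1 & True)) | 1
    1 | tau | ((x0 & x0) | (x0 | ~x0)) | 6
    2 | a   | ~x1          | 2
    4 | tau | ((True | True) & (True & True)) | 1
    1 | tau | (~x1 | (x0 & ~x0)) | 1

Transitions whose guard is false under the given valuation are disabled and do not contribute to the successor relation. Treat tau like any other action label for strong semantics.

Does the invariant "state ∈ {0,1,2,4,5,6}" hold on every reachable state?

Safe = {0,1,2,4,5,6}
Reachable = {0,3,5}
  0: ✓
  3: outside
  5: ✓
reach 3 via b·tau — violates

Answer: INVARIANT VIOLATED at state 3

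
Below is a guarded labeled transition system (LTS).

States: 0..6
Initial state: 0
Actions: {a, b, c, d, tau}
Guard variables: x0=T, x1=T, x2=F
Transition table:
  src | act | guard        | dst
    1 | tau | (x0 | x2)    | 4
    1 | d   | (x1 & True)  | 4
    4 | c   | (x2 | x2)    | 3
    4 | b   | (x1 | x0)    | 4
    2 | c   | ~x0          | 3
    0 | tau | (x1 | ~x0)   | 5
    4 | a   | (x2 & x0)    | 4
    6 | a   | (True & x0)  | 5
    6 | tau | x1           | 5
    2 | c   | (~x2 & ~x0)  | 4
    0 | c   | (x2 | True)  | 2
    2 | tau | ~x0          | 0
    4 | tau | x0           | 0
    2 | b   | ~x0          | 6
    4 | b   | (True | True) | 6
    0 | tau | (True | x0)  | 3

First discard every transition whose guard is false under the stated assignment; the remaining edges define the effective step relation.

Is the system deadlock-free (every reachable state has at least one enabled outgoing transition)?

Answer: DEADLOCK at state 2

Analysis:
Reachable = {0,2,3,5}
  0: c→2  tau→3  tau→5  [3 out]
  2: ∅  [deadlock]
  3: ∅  [deadlock]
  5: ∅  [deadlock]
Path to 2: c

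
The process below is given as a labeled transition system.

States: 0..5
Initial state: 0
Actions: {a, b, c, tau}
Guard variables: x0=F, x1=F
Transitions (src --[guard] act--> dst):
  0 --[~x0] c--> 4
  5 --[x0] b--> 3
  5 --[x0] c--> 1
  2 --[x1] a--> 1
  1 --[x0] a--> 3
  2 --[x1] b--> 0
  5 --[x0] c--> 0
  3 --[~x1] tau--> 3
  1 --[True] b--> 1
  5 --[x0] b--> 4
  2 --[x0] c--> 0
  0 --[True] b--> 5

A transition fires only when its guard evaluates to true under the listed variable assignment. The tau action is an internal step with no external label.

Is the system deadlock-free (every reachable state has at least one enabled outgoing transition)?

Answer: DEADLOCK at state 4

Trace:
Reachable = {0,4,5}
  0: b→5  c→4  [deg 2]
  4: ∅  [no exit]
  5: ∅  [no exit]
witness 4: c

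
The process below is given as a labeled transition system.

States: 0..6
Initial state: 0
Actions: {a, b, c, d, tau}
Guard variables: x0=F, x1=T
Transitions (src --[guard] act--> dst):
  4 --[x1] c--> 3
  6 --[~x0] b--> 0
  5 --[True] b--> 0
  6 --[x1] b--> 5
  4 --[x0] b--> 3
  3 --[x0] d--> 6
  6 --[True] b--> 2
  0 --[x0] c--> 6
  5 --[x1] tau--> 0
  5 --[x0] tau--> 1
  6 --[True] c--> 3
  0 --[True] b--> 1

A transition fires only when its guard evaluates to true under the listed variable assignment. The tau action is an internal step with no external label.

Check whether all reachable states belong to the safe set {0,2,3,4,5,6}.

Answer: INVARIANT VIOLATED at state 1

Working:
Inv-set: {0,2,3,4,5,6}
Reachable = {0,1}
  0: ok
  1: ✗ unsafe
counterexample path to 1: b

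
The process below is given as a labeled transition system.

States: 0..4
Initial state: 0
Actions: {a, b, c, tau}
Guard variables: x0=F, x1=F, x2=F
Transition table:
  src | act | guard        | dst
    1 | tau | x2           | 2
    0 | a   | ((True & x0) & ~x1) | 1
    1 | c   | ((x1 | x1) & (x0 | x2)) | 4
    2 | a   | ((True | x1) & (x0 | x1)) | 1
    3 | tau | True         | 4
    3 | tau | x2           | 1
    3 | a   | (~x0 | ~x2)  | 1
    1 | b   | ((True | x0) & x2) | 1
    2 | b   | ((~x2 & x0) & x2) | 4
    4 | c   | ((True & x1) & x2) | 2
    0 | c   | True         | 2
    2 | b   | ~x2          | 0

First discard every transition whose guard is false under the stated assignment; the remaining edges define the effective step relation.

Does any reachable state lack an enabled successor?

Answer: DEADLOCK-FREE

Working:
Reachable = {0,2}
  0: c→2  [1 out]
  2: b→0  [1 out]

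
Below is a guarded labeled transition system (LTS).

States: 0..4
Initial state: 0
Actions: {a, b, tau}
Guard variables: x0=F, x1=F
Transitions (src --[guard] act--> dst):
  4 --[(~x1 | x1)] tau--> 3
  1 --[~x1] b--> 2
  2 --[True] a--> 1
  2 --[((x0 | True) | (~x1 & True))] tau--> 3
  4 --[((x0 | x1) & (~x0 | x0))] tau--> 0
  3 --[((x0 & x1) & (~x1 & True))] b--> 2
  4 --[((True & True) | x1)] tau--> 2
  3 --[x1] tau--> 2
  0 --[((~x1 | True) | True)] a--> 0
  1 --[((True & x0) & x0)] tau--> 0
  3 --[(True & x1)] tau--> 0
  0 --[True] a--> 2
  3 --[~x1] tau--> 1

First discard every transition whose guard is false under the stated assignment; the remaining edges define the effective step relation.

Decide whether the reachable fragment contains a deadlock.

Reach set: {0,1,2,3}
  0: a→0  a→2  [deg 2]
  1: b→2  [deg 1]
  2: a→1  tau→3  [deg 2]
  3: tau→1  [deg 1]

Answer: DEADLOCK-FREE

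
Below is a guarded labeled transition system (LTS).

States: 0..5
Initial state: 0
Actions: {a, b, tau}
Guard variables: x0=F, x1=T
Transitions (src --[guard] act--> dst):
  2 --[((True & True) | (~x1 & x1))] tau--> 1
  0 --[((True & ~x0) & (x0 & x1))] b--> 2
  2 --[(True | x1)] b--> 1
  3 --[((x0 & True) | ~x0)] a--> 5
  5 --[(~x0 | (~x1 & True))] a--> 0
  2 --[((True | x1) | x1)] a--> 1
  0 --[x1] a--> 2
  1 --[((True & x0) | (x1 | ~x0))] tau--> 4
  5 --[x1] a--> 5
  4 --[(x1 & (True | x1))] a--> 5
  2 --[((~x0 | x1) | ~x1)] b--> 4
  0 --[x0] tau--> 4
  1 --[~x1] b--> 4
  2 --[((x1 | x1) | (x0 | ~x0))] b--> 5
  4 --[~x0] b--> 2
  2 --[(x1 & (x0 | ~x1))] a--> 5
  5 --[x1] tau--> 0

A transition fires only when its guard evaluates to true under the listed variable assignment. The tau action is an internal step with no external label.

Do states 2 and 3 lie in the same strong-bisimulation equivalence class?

Answer: NOT BISIMILAR

Working:
Compute ~ classes (split until stable):
  π0 = {{0,1,2,3,4,5}}
  π1 = {{0,3},{1},{2},{4},{5}}
  π2 = {{0},{1},{2},{3},{4},{5}}
stable after 3 split(s): 6 block(s)
[2]={2}  [3]={3}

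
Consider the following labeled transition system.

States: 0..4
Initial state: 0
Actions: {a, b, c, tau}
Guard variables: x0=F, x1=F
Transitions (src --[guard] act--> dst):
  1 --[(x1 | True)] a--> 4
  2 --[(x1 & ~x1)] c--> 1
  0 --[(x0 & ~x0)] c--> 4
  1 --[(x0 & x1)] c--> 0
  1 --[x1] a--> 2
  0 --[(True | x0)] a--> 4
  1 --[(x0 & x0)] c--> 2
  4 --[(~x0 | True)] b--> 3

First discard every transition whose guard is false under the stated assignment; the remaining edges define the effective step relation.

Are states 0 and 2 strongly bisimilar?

Answer: NOT BISIMILAR

Working:
Compute ~ classes (split until stable):
  π0 = {{0,1,2,3,4}}
  π1 = {{0,1},{2,3},{4}}
Fixed point at round 2; 3 class(es).
class of 0: {0,1}; class of 2: {2,3}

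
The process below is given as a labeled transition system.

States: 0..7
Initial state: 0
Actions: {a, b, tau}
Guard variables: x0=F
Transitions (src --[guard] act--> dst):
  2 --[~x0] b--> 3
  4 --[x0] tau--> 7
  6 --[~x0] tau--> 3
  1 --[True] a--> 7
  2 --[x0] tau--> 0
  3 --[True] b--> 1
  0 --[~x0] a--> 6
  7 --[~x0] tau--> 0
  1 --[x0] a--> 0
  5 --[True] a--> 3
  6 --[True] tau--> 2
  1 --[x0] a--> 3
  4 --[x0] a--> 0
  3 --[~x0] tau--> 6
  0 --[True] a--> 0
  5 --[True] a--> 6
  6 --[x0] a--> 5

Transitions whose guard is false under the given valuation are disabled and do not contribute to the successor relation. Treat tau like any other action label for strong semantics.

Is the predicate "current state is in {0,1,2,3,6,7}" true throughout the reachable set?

Safe = {0,1,2,3,6,7}
Reachable = {0,1,2,3,6,7}
  0: ✓
  1: ✓
  2: ✓
  3: ✓
  6: ✓
  7: ✓

Answer: INVARIANT HOLDS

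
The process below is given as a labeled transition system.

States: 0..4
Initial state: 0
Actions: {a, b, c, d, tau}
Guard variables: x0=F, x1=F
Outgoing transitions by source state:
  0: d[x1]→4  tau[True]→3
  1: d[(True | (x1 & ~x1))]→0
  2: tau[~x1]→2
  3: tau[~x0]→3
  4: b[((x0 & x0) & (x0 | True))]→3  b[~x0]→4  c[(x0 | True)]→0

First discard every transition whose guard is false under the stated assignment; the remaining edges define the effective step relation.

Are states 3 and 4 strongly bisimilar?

Compute ~ classes (split until stable):
  round 0: {{0,1,2,3,4}}
  round 1: {{0,2,3},{1},{4}}
stable after 2 split(s): 3 block(s)
3∈{0,2,3}, 4∈{4}

Answer: NOT BISIMILAR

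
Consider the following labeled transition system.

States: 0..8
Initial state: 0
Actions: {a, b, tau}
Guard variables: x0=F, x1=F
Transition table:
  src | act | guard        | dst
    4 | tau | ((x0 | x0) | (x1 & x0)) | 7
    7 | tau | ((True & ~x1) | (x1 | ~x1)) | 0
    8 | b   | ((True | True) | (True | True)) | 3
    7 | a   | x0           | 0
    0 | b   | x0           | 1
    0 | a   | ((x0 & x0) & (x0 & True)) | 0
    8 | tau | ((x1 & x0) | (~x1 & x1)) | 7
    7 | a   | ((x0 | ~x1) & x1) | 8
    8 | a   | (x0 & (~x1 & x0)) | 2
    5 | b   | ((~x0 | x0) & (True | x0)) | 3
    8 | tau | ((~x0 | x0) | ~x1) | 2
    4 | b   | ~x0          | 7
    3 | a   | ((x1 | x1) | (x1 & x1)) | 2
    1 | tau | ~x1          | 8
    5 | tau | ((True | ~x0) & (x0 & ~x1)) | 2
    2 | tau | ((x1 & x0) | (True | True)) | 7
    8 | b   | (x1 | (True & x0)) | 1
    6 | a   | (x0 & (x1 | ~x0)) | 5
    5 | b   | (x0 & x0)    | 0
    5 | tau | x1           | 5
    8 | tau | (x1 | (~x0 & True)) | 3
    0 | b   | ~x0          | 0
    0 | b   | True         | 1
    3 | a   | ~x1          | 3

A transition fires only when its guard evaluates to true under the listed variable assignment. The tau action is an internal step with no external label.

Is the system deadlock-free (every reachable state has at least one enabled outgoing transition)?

Answer: DEADLOCK-FREE

Working:
Reachable = {0,1,2,3,7,8}
  0: b→0  b→1  [2 exit(s)]
  1: tau→8  [1 exit(s)]
  2: tau→7  [1 exit(s)]
  3: a→3  [1 exit(s)]
  7: tau→0  [1 exit(s)]
  8: b→3  tau→2  tau→3  [3 exit(s)]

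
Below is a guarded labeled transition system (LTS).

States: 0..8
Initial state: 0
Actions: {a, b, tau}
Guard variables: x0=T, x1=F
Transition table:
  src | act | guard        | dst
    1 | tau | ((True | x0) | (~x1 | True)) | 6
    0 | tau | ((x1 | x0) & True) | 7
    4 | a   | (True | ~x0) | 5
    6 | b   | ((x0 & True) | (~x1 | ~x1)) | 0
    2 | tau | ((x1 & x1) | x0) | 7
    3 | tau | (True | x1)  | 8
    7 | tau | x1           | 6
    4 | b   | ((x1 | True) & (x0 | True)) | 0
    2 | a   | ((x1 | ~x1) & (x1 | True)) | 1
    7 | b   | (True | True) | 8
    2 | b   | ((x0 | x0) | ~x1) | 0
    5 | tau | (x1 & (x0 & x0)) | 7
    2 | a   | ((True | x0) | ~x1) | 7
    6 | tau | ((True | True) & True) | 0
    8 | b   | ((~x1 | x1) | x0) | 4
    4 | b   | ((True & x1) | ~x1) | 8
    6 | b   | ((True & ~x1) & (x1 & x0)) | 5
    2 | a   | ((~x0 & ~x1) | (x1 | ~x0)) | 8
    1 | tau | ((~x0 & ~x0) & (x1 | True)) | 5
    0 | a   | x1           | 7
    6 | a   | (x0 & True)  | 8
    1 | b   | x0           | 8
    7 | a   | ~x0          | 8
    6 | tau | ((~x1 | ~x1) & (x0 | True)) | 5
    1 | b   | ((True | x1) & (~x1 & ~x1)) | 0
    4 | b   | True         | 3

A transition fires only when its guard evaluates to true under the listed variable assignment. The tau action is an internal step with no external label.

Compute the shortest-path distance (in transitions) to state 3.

Breadth-first toward 3:
  depth 0: {0}
  depth 1: {7}
  depth 2: {8}
  depth 3: {4}
  depth 4: {3,5}
3 enters at depth 4; path tau·b·b·b

Answer: 4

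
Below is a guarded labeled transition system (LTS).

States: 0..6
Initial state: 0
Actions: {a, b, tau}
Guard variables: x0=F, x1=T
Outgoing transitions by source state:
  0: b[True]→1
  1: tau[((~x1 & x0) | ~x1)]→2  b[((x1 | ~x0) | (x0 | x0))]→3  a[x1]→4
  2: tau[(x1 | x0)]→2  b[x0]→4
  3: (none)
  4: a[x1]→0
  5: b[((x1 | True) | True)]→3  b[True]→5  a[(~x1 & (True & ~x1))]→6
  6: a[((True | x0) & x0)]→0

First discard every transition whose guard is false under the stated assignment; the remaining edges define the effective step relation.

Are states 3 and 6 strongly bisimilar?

Answer: BISIMILAR

Analysis:
Compute ~ classes (split until stable):
  round 0: {{0,1,2,3,4,5,6}}
  round 1: {{0,5},{1},{2},{3,6},{4}}
  round 2: {{0},{1},{2},{3,6},{4},{5}}
stable after 3 split(s): 6 block(s)
3∈{3,6}, 6∈{3,6}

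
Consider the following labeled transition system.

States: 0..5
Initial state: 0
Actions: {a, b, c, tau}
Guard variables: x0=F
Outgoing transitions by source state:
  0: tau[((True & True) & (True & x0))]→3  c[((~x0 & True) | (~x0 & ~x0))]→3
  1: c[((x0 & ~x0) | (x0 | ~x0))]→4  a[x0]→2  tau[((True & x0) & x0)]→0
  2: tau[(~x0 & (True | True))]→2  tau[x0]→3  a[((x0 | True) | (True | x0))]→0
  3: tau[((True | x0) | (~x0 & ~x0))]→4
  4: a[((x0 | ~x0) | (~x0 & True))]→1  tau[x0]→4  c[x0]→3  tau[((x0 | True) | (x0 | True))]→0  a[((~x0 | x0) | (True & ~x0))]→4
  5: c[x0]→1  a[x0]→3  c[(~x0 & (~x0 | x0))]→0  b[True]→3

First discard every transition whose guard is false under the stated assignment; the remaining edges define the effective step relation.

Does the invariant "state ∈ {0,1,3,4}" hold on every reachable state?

Answer: INVARIANT HOLDS

Analysis:
Allowed set {0,1,3,4}
Reachable = {0,1,3,4}
  0: safe
  1: safe
  3: safe
  4: safe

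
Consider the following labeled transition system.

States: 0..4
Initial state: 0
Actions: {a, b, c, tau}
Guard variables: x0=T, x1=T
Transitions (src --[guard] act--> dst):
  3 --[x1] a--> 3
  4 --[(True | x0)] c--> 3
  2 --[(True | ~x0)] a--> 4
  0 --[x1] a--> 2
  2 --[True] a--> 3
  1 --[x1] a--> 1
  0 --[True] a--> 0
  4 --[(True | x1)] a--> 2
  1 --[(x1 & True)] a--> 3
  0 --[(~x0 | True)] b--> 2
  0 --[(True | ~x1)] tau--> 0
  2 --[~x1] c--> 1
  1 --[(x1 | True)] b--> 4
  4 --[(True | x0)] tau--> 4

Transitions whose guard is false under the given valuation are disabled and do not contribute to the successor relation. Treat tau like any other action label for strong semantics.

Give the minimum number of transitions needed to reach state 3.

Layered search for 3:
  depth 0: {0}
  depth 1: {2}
  depth 2: {3,4}
depth(3)=2, e.g. a·a

Answer: 2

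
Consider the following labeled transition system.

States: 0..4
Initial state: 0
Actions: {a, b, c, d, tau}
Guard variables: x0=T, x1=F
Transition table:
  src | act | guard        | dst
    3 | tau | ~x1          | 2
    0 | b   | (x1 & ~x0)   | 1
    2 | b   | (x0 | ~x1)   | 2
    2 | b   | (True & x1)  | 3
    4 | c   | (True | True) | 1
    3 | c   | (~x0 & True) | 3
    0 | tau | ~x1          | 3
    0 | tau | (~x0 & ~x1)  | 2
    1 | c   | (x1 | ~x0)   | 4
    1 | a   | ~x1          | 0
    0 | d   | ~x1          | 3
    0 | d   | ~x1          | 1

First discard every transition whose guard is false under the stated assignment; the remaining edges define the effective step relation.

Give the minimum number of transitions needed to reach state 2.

Breadth-first toward 2:
  depth 0: {0}
  depth 1: {1,3}
  depth 2: {2}
first hit 2 at d=2 via d·tau

Answer: 2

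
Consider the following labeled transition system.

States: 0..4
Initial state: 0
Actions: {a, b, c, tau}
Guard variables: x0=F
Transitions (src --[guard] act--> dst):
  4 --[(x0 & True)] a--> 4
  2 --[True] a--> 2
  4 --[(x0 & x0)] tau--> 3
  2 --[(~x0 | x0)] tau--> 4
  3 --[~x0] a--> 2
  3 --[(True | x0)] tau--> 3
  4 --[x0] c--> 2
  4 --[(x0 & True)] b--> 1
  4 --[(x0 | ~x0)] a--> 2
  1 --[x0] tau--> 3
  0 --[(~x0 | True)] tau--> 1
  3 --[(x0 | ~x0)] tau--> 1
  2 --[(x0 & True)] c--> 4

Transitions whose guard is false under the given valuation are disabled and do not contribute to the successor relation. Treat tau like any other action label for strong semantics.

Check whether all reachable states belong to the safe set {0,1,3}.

Inv-set: {0,1,3}
R = {0,1}
  0: ✓
  1: ✓

Answer: INVARIANT HOLDS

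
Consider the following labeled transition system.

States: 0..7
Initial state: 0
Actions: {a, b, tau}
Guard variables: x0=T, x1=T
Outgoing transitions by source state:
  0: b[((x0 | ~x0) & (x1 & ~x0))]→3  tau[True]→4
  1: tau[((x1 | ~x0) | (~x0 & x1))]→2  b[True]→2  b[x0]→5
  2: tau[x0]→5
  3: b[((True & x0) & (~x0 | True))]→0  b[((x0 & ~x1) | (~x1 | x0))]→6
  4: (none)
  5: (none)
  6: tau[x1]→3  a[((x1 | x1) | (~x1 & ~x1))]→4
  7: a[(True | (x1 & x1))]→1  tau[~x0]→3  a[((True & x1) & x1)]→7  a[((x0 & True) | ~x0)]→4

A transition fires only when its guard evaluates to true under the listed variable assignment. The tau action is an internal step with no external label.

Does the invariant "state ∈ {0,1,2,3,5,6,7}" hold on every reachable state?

Answer: INVARIANT VIOLATED at state 4

Trace:
Safe = {0,1,2,3,5,6,7}
Reach set: {0,4}
  0: ok
  4: VIOLATES
counterexample path to 4: tau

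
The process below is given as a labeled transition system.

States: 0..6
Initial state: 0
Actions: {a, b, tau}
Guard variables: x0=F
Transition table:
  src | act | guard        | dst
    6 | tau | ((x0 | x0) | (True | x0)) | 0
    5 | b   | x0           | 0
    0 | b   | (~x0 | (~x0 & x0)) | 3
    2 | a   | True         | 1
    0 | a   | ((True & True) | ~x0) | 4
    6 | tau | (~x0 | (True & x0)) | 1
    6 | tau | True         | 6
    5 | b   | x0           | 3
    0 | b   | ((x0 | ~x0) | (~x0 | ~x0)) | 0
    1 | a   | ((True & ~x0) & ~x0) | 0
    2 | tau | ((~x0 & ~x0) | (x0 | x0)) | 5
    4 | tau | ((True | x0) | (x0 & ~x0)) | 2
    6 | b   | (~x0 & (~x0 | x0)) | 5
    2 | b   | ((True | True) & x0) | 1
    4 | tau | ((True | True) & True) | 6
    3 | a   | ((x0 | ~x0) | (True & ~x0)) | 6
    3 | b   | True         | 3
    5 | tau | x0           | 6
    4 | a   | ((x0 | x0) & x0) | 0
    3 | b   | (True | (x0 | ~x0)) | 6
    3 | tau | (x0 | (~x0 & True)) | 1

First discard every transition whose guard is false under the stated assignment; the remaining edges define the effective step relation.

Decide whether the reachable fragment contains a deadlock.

Answer: DEADLOCK at state 5

Trace:
R = {0,1,2,3,4,5,6}
  0: a→4  b→0  b→3  [deg 3]
  1: a→0  [deg 1]
  2: a→1  tau→5  [deg 2]
  3: a→6  b→3  b→6  tau→1  [deg 4]
  4: tau→2  tau→6  [deg 2]
  5: ∅  [no exit]
  6: b→5  tau→0  tau→1  tau→6  [deg 4]
trace reaching 5: b·a·b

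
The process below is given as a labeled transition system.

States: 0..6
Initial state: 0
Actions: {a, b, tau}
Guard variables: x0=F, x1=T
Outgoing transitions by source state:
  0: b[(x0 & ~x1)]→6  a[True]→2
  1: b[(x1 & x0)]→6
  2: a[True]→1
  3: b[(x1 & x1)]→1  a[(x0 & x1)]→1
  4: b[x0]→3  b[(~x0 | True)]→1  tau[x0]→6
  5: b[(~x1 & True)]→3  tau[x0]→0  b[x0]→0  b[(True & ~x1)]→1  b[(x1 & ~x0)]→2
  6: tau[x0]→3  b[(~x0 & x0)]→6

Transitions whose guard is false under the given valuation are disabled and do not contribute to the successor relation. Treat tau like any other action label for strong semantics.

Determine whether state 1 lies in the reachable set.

5 transition(s) survive guard evaluation.
depth 0: {0}
depth 1: {2}  now seen {0,2}
depth 2: {1}  now seen {0,1,2}
R = {0,1,2}
Path to 1: a·a

Answer: REACHABLE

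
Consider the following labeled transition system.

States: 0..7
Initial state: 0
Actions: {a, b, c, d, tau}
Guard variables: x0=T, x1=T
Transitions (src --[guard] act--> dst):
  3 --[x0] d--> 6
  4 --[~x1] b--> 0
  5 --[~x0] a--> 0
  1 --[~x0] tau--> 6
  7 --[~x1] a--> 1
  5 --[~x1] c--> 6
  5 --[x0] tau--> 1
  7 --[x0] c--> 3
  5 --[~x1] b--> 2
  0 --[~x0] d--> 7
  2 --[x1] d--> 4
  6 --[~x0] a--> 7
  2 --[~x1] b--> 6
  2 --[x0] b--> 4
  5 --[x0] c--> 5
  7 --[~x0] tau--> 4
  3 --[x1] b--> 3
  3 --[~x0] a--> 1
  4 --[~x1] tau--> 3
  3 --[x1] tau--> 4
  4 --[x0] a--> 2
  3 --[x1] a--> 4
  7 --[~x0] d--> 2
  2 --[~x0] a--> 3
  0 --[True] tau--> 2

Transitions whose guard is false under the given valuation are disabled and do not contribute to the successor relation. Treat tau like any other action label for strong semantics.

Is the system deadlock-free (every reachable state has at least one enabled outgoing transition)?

Answer: DEADLOCK-FREE

Analysis:
Reachable = {0,2,4}
  0: tau→2  [1 exit(s)]
  2: b→4  d→4  [2 exit(s)]
  4: a→2  [1 exit(s)]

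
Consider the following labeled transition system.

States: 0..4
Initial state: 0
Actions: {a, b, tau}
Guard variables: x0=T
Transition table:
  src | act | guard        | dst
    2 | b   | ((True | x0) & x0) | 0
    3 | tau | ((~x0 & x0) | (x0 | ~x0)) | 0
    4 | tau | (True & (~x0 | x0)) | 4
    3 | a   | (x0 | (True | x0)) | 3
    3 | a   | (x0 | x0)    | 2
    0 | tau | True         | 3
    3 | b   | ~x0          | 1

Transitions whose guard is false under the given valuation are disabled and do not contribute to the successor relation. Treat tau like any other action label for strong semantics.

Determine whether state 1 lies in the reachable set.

After dropping false guards: 6 live edges.
depth 0: {0}
depth 1: {3}  now seen {0,3}
depth 2: {2}  now seen {0,2,3}
Reachable = {0,2,3}

Answer: UNREACHABLE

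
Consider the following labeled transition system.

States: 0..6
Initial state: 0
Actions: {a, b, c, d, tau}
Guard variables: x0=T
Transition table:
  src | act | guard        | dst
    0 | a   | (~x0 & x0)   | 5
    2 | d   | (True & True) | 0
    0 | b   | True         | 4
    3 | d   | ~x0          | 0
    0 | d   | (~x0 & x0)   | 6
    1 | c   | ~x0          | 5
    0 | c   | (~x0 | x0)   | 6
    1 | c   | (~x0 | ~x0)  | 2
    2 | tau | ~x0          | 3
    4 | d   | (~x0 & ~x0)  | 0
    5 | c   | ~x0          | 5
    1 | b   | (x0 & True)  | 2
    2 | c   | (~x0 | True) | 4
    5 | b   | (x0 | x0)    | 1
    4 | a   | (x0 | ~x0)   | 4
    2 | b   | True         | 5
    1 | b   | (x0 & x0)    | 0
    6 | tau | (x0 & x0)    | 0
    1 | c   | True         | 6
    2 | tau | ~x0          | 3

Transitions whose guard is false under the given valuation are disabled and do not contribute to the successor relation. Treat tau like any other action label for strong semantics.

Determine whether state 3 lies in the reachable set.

After dropping false guards: 11 live edges.
L0 = {0}
L1 = {4,6}  total {0,4,6}
Reachable = {0,4,6}

Answer: UNREACHABLE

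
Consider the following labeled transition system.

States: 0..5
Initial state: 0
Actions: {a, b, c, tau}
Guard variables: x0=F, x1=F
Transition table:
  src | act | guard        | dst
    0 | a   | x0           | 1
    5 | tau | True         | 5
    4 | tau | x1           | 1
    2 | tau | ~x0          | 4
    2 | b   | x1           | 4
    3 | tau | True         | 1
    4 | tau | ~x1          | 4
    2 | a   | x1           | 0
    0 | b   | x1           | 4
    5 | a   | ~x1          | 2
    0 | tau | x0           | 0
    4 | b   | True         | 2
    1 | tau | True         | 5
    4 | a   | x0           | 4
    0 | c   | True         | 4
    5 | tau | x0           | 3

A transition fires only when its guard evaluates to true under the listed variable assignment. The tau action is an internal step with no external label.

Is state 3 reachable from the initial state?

Guard filter leaves 8 enabled edge(s).
Layer 0: {0}
Layer 1: {4}  cumulative {0,4}
Layer 2: {2}  cumulative {0,2,4}
R = {0,2,4}

Answer: UNREACHABLE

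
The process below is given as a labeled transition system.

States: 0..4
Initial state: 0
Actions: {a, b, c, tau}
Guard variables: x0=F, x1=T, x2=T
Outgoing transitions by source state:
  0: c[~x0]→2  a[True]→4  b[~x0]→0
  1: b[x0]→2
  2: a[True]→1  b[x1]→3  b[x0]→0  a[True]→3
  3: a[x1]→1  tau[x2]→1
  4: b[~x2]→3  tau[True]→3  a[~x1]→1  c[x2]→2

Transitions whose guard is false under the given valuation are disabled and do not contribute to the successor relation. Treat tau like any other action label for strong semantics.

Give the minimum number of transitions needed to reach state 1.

Answer: 2

Trace:
BFS to 1:
  Layer 0: {0}
  Layer 1: {2,4}
  Layer 2: {1,3}
1 enters at depth 2; path c·a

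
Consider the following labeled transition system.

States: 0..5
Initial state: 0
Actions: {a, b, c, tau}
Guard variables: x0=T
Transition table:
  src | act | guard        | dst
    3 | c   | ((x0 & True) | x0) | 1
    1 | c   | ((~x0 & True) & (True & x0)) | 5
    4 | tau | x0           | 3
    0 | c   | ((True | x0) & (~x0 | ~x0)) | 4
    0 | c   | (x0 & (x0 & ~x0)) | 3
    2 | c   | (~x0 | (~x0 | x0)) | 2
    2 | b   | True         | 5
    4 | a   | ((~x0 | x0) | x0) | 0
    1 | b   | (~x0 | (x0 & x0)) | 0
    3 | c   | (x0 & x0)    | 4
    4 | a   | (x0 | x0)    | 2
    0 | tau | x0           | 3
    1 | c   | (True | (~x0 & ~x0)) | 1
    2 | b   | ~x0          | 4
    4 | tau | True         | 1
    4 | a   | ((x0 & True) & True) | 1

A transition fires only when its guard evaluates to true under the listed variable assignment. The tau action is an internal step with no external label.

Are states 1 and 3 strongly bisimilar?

Refine partition for ~:
  round 0: {{0,1,2,3,4,5}}
  round 1: {{0},{1,2},{3},{4},{5}}
  round 2: {{0},{1},{2},{3},{4},{5}}
stable after 3 split(s): 6 block(s)
[1]={1}  [3]={3}

Answer: NOT BISIMILAR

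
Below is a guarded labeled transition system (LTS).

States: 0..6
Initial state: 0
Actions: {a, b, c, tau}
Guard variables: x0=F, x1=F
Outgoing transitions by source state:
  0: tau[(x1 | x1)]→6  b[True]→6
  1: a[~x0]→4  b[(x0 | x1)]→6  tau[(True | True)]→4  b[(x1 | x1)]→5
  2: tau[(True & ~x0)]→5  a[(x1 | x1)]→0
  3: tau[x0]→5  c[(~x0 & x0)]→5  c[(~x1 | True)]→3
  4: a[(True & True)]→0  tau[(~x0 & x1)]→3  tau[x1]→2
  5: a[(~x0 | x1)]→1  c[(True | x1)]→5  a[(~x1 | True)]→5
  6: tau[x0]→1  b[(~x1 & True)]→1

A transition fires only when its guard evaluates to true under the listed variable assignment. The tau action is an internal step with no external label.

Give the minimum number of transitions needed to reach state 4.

BFS to 4:
  depth 0: {0}
  depth 1: {6}
  depth 2: {1}
  depth 3: {4}
4 enters at depth 3; path b·b·a

Answer: 3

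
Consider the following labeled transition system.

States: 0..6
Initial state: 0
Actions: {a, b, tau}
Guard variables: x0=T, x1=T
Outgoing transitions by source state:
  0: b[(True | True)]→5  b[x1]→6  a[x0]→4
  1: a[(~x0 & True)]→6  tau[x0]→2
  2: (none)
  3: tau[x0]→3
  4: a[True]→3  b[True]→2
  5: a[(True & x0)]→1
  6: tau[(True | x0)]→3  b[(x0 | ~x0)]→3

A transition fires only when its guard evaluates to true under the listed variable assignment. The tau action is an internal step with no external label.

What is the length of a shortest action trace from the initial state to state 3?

Breadth-first toward 3:
  L0 = {0}
  L1 = {4,5,6}
  L2 = {1,2,3}
3 enters at depth 2; path a·a

Answer: 2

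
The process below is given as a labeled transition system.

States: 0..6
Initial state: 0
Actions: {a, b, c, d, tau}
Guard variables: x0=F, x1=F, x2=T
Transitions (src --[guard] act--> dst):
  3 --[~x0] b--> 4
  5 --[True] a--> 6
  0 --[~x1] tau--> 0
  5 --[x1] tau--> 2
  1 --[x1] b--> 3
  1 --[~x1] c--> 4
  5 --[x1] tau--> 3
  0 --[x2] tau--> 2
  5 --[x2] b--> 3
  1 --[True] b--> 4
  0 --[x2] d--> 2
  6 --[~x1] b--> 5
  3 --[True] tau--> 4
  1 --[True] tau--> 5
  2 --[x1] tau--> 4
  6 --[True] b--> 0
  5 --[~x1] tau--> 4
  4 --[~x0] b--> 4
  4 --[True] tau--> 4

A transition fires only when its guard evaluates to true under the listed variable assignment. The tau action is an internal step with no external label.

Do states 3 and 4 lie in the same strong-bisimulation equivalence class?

Compute ~ classes (split until stable):
  round 0: {{0,1,2,3,4,5,6}}
  round 1: {{0},{1},{2},{3,4},{5},{6}}
Fixed point at round 2; 6 class(es).
class of 3: {3,4}; class of 4: {3,4}

Answer: BISIMILAR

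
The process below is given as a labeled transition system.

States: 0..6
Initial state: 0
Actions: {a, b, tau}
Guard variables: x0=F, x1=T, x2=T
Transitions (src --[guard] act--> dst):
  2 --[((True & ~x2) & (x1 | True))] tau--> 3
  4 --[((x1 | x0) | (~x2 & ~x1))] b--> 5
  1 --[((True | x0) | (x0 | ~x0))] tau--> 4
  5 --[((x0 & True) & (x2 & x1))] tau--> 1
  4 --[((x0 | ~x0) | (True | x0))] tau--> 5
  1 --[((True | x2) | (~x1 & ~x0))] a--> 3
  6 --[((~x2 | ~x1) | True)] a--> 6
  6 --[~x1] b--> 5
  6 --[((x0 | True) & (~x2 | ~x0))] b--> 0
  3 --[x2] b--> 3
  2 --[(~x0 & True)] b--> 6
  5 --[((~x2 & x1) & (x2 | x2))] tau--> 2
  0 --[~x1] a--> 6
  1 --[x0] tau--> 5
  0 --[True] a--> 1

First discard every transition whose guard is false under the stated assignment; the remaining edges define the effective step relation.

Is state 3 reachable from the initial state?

Answer: REACHABLE

Trace:
9 transition(s) survive guard evaluation.
L0 = {0}
L1 = {1}  total {0,1}
L2 = {3,4}  total {0,1,3,4}
L3 = {5}  total {0,1,3,4,5}
Reach set: {0,1,3,4,5}
trace reaching 3: a·a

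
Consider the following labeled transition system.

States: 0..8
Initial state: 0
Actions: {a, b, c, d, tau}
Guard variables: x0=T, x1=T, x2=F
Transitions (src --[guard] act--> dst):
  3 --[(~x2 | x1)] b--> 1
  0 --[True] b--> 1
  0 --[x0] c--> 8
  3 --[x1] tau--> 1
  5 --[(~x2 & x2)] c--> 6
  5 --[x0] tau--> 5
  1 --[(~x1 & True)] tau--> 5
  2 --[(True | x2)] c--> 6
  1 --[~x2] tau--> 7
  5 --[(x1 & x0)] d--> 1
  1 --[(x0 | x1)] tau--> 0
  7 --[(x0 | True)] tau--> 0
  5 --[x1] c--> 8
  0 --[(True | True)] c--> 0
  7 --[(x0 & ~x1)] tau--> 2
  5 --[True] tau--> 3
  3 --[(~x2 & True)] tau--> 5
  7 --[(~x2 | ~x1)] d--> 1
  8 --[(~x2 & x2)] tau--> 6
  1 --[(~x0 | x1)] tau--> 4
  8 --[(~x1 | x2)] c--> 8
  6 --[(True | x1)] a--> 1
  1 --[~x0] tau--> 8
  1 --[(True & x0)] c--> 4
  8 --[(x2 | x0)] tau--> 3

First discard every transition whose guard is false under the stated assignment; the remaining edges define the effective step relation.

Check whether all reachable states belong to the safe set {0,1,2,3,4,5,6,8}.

Inv-set: {0,1,2,3,4,5,6,8}
R = {0,1,3,4,5,7,8}
  0: ok
  1: ok
  3: ok
  4: ok
  5: ok
  7: outside
  8: ok
counterexample path to 7: b·tau

Answer: INVARIANT VIOLATED at state 7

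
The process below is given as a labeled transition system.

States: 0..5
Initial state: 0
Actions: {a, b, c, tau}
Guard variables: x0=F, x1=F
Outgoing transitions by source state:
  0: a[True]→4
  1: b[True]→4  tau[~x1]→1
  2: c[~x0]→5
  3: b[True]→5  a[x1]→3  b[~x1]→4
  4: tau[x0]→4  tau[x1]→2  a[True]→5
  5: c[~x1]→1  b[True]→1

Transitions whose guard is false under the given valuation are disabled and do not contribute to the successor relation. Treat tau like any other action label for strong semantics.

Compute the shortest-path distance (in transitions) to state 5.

Breadth-first toward 5:
  Layer 0: {0}
  Layer 1: {4}
  Layer 2: {5}
first hit 5 at d=2 via a·a

Answer: 2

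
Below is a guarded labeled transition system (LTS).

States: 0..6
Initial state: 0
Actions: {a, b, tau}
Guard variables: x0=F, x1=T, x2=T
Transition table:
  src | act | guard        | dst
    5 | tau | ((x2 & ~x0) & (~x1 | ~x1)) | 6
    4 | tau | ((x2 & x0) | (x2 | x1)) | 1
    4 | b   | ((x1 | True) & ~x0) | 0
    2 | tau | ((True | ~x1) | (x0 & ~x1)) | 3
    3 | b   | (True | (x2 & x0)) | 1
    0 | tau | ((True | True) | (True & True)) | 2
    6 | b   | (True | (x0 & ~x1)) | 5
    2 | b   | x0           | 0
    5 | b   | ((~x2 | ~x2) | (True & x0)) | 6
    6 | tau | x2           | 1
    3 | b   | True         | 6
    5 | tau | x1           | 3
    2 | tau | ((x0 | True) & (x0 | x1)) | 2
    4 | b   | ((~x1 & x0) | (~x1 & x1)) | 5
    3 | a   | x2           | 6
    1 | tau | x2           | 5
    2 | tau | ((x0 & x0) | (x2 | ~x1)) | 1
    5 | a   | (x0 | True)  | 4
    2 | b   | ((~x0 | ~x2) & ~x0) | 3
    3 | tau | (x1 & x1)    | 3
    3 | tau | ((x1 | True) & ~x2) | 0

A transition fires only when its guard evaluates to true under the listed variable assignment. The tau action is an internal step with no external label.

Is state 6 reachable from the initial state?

Guard filter leaves 16 enabled edge(s).
depth 0: {0}
depth 1: {2}  now seen {0,2}
depth 2: {1,3}  now seen {0,1,2,3}
depth 3: {5,6}  now seen {0,1,2,3,5,6}
depth 4: {4}  now seen {0,1,2,3,4,5,6}
Reachable = {0,1,2,3,4,5,6}
trace reaching 6: tau·tau·b

Answer: REACHABLE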